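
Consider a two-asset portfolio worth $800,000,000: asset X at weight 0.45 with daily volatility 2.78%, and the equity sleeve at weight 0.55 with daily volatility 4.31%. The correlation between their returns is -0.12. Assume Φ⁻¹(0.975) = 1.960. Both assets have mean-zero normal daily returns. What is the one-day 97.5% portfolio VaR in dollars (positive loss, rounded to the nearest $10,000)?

$39,890,000

σ_p² = 0.45²·2.78² + 0.55²·4.31² + 2·-0.12·0.45·0.55·2.78·4.31 = 6.4726 (%²).
σ_p = √6.4726 = 2.544%.
VaR = 1.960 × 2.544% = 4.986%; on $800,000,000 that is $39,888,000.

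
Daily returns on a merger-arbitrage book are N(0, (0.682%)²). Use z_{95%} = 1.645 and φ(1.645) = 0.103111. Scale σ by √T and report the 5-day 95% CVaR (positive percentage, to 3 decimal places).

σ_{5d} = 0.682% × √5 = 1.525%.
ES multiplier = φ(z)/(1−α) = 0.103111/0.05 = 2.062.
ES = 1.525% × 2.062 = 3.145%.

3.145%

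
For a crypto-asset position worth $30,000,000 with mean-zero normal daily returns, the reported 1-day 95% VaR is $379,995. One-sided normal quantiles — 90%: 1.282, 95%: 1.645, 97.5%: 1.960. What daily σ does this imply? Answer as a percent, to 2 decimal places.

VaR as a fraction: $379,995 / $30,000,000 = 1.267%.
σ = VaR / z = 1.267% / 1.645 = 0.770%.

0.77%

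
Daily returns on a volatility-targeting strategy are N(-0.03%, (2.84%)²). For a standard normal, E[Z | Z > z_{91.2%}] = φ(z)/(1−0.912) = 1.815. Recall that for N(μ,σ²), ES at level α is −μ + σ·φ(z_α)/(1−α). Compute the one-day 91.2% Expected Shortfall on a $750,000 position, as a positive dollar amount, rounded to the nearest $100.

ES = −(-0.03%) + 2.84% × 1.815 = 5.185%.
On $750,000: 0.05185 × $750,000 = $38,887.

$38,900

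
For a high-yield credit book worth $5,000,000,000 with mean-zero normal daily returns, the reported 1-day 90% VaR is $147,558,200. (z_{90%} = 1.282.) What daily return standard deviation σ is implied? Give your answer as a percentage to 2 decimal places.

2.30%

VaR as a fraction: $147,558,200 / $5,000,000,000 = 2.951%.
σ = VaR / z = 2.951% / 1.282 = 2.302%.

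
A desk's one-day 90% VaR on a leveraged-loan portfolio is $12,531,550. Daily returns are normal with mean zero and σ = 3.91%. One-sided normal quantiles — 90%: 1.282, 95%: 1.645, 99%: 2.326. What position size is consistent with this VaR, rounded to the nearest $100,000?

$250,000,000

VaR as a fraction of value: z·σ = 1.282 × 3.91% = 5.01262%.
Position = $12,531,550 / 0.0501262 = $250,000,000.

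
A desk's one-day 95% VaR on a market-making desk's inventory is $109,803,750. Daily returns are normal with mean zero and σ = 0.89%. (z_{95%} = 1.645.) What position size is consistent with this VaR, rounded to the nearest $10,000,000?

$7,500,000,000

VaR as a fraction of value: z·σ = 1.645 × 0.89% = 1.46405%.
Position = $109,803,750 / 0.0146405 = $7,500,000,000.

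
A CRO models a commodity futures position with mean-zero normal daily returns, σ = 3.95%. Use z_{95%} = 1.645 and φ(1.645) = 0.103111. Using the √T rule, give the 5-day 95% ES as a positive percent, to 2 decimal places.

18.21%

σ_{5d} = 3.95% × √5 = 8.832%.
ES multiplier = φ(z)/(1−α) = 0.103111/0.05 = 2.062.
ES = 8.832% × 2.062 = 18.212%.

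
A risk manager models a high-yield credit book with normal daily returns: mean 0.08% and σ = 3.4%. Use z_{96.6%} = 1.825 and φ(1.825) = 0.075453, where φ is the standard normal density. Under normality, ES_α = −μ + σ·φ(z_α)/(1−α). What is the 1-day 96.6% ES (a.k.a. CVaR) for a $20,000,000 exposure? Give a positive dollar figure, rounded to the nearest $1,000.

$1,493,000

Tail multiplier: φ(z)/(1−α) = 0.075453 / 0.034 = 2.219.
ES = −(0.08%) + 3.4% × 2.219 = 7.465%.
On $20,000,000: 0.07465 × $20,000,000 = $1,493,000.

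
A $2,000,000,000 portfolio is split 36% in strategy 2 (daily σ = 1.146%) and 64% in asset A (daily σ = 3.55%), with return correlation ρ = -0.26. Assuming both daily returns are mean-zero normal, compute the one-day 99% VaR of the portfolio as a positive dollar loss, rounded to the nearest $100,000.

σ_p² = 0.36²·1.146² + 0.64²·3.55² + 2·-0.26·0.36·0.64·1.146·3.55 = 4.8448 (%²).
σ_p = √4.8448 = 2.201%.
At 99%, z = 2.326.
VaR = 2.326 × 2.201% = 5.120%; on $2,000,000,000 that is $102,400,000.

$102,400,000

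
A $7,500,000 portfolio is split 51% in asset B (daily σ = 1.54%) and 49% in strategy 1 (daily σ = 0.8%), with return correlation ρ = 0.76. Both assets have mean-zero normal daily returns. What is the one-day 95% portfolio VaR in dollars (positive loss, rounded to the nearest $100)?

σ_p² = 0.51²·1.54² + 0.49²·0.8² + 2·0.76·0.51·0.49·1.54·0.8 = 1.2385 (%²).
σ_p = √1.2385 = 1.113%.
At 95%, z = 1.645.
VaR = 1.645 × 1.113% = 1.831%; on $7,500,000 that is $137,325.

$137,300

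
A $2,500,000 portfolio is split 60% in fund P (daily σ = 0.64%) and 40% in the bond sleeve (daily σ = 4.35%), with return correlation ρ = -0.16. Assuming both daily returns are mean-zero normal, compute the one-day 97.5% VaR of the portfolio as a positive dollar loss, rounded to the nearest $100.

σ_p² = 0.6²·0.64² + 0.4²·4.35² + 2·-0.16·0.6·0.4·0.64·4.35 = 2.9612 (%²).
σ_p = √2.9612 = 1.721%.
At 97.5%, z = 1.960.
VaR = 1.960 × 1.721% = 3.373%; on $2,500,000 that is $84,325.

$84,300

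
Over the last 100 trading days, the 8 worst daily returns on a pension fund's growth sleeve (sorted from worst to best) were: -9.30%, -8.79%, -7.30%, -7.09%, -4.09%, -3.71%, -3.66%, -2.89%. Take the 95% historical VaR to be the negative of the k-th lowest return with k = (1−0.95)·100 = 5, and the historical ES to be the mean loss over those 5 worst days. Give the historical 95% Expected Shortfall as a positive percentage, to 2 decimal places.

7.31%

The 5 worst returns sum to -36.57%.
ES = −(-36.57%) / 5 = 7.314% ≈ 7.31%.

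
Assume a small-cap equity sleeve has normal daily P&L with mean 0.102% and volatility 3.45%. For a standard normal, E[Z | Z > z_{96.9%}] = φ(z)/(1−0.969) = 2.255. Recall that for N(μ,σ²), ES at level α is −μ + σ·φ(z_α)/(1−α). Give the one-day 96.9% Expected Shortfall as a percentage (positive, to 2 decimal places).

7.68%

ES = −(0.102%) + 3.45% × 2.255 = 7.678%.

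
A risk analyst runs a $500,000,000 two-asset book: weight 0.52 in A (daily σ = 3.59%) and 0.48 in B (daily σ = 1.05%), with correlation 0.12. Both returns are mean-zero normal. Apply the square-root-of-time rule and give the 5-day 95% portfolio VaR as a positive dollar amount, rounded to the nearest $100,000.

σ_p = √(0.52²·3.59² + 0.48²·1.05² + 2·0.12·0.52·0.48·3.59·1.05) = 1.991%.
σ_{5d} = 1.991% × √5 = 4.452%.
z(95%) = 1.645.
VaR = 1.645 × 4.452% = 7.324%; on $500,000,000 that is $36,620,000.

$36,600,000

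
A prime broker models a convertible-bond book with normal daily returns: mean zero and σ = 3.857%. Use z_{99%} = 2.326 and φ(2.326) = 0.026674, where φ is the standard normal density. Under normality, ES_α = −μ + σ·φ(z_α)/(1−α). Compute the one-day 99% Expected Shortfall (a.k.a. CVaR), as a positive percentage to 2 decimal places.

10.29%

Tail multiplier: φ(z)/(1−α) = 0.026674 / 0.01 = 2.667.
ES = 3.857% × 2.667 = 10.287%.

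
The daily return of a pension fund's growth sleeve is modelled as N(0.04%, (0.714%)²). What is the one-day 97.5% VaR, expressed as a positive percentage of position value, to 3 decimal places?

At 97.5% one-sided, z = 1.960.
VaR = −μ + z·σ = −(0.04%) + 1.960 × 0.714% = 1.359%.

1.359%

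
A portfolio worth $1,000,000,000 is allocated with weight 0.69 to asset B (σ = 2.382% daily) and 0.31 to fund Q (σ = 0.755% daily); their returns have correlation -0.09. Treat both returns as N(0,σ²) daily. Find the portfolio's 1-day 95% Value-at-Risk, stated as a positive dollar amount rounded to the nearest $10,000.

$26,960,000

σ_p² = 0.69²·2.382² + 0.31²·0.755² + 2·-0.09·0.69·0.31·2.382·0.755 = 2.6869 (%²).
σ_p = √2.6869 = 1.639%.
At 95%, z = 1.645.
VaR = 1.645 × 1.639% = 2.696%; on $1,000,000,000 that is $26,960,000.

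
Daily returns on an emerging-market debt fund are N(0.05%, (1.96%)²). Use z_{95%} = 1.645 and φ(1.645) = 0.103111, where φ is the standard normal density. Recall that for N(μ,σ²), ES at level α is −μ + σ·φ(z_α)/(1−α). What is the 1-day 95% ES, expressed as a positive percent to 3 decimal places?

Tail multiplier: φ(z)/(1−α) = 0.103111 / 0.05 = 2.062.
ES = −(0.05%) + 1.96% × 2.062 = 3.992%.

3.992%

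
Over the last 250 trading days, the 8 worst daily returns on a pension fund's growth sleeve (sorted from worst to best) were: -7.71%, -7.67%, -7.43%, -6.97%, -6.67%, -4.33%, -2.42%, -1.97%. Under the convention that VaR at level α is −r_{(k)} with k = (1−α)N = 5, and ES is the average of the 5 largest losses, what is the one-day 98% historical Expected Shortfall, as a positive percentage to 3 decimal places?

The 5 worst returns sum to -36.45%.
ES = −(-36.45%) / 5 = 7.29% ≈ 7.290%.

7.290%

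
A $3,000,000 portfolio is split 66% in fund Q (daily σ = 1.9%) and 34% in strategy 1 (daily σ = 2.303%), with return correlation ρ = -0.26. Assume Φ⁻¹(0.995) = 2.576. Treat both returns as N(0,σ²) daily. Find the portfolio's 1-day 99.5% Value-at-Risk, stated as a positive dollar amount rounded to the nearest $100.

σ_p² = 0.66²·1.9² + 0.34²·2.303² + 2·-0.26·0.66·0.34·1.9·2.303 = 1.6750 (%²).
σ_p = √1.6750 = 1.294%.
VaR = 2.576 × 1.294% = 3.333%; on $3,000,000 that is $99,990.

$100,000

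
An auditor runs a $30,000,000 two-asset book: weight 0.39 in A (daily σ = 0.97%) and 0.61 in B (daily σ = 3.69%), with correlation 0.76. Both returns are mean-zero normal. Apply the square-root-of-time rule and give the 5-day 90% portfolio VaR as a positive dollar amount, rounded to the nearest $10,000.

$2,190,000

σ_p = √(0.39²·0.97² + 0.61²·3.69² + 2·0.76·0.39·0.61·0.97·3.69) = 2.550%.
σ_{5d} = 2.550% × √5 = 5.702%.
z(90%) = 1.282.
VaR = 1.282 × 5.702% = 7.310%; on $30,000,000 that is $2,193,000.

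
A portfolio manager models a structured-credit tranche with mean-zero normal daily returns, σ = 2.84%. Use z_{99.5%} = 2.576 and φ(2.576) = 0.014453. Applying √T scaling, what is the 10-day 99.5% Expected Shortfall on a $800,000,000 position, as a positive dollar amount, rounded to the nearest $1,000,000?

σ_{10d} = 2.84% × √10 = 8.981%.
ES multiplier = φ(z)/(1−α) = 0.014453/0.005 = 2.891.
ES = 8.981% × 2.891 = 25.964%; on $800,000,000: $207,712,000.

$208,000,000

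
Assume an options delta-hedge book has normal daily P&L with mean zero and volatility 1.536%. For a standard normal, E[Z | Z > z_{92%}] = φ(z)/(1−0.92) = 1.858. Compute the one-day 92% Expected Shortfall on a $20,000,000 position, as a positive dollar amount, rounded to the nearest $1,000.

$571,000

ES = 1.536% × 1.858 = 2.854%.
On $20,000,000: 0.02854 × $20,000,000 = $570,800.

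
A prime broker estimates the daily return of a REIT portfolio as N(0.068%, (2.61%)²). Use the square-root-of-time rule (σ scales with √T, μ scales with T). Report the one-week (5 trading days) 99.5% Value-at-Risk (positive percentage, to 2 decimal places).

14.69%

At 99.5%, z = 2.576.
σ_{5d} = 2.61% × √5 = 5.836%; μ_{5d} = 5 × 0.068% = 0.340%.
VaR = −(0.340%) + 2.576 × 5.836% = 14.694%.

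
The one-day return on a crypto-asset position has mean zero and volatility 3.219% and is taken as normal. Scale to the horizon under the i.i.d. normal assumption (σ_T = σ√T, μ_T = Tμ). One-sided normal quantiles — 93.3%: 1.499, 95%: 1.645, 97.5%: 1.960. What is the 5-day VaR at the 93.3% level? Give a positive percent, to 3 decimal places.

σ_{5d} = 3.219% × √5 = 7.198%.
VaR = 1.499 × 7.198% = 10.790%.

10.790%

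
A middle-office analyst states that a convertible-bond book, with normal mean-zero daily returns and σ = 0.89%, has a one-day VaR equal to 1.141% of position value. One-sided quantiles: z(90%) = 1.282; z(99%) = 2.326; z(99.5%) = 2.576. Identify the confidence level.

Implied z = VaR/σ = 1.141 / 0.89 = 1.282.
This matches z(90%) = 1.282.

90%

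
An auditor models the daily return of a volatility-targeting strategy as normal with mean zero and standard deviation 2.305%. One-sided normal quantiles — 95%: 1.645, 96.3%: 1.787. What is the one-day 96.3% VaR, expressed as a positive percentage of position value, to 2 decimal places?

4.12%

VaR = z·σ = 1.787 × 2.305% = 4.119%.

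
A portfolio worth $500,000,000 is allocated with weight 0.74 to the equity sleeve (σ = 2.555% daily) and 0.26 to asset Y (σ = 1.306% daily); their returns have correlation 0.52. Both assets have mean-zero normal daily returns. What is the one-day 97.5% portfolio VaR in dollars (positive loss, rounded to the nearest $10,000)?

σ_p² = 0.74²·2.555² + 0.26²·1.306² + 2·0.52·0.74·0.26·2.555·1.306 = 4.3577 (%²).
σ_p = √4.3577 = 2.088%.
At 97.5%, z = 1.960.
VaR = 1.960 × 2.088% = 4.092%; on $500,000,000 that is $20,460,000.

$20,460,000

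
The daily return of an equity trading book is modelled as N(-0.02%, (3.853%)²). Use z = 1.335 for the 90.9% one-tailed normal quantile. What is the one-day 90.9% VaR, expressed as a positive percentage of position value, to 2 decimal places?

VaR = −μ + z·σ = −(-0.02%) + 1.335 × 3.853% = 5.164%.

5.16%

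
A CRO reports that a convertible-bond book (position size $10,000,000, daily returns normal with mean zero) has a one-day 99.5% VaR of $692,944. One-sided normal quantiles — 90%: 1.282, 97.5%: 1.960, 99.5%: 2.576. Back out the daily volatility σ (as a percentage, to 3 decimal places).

VaR as a fraction: $692,944 / $10,000,000 = 6.929%.
σ = VaR / z = 6.929% / 2.576 = 2.690%.

2.690%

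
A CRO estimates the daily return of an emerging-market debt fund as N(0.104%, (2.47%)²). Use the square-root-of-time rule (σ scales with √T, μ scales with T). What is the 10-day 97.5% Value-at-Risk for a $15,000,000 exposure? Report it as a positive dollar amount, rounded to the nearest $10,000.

At 97.5%, z = 1.960.
σ_{10d} = 2.47% × √10 = 7.811%; μ_{10d} = 10 × 0.104% = 1.040%.
VaR = −(1.040%) + 1.960 × 7.811% = 14.270%.
On $15,000,000: 0.14270 × $15,000,000 = $2,140,500.

$2,140,000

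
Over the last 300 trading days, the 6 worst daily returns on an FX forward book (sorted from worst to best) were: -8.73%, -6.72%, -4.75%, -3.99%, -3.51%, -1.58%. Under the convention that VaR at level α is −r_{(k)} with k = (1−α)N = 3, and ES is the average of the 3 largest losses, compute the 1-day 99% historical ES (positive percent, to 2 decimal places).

The 3 worst returns sum to -20.20%.
ES = −(-20.20%) / 3 = 6.7333…% ≈ 6.73%.

6.73%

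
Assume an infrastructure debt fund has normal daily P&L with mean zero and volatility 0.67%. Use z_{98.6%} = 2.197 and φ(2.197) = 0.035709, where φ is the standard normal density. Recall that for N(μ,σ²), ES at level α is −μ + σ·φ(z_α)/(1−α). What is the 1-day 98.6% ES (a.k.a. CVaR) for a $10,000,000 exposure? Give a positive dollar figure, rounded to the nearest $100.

Tail multiplier: φ(z)/(1−α) = 0.035709 / 0.014 = 2.551.
ES = 0.67% × 2.551 = 1.709%.
On $10,000,000: 0.01709 × $10,000,000 = $170,900.

$170,900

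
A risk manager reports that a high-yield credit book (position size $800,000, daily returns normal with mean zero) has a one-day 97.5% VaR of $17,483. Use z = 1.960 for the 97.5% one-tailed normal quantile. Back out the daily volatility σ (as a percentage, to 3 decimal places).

1.115%

VaR as a fraction: $17,483 / $800,000 = 2.185%.
σ = VaR / z = 2.185% / 1.960 = 1.115%.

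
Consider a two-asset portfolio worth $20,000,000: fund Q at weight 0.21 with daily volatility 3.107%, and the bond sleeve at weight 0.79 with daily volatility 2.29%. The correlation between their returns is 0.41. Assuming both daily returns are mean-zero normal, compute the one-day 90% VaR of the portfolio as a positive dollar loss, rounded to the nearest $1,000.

σ_p² = 0.21²·3.107² + 0.79²·2.29² + 2·0.41·0.21·0.79·3.107·2.29 = 4.6665 (%²).
σ_p = √4.6665 = 2.160%.
At 90%, z = 1.282.
VaR = 1.282 × 2.160% = 2.769%; on $20,000,000 that is $553,800.

$554,000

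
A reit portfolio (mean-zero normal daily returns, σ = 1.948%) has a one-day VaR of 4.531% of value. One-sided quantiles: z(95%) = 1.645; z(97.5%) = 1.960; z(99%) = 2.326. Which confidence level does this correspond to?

Implied z = VaR/σ = 4.531 / 1.948 = 2.326.
This matches z(99%) = 2.326.

99%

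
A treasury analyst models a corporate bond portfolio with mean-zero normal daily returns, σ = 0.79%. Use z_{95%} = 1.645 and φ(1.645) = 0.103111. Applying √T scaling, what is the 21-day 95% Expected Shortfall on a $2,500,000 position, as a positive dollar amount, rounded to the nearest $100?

$186,600

σ_{21d} = 0.79% × √21 = 3.620%.
ES multiplier = φ(z)/(1−α) = 0.103111/0.05 = 2.062.
ES = 3.620% × 2.062 = 7.464%; on $2,500,000: $186,600.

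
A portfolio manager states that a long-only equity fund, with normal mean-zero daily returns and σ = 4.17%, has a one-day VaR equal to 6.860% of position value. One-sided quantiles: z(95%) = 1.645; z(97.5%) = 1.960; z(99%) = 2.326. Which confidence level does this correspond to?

95%

Implied z = VaR/σ = 6.860 / 4.17 = 1.645.
This matches z(95%) = 1.645.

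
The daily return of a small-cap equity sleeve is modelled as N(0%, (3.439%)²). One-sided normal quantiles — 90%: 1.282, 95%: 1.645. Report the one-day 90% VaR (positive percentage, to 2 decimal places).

4.41%

VaR = z·σ = 1.282 × 3.439% = 4.409%.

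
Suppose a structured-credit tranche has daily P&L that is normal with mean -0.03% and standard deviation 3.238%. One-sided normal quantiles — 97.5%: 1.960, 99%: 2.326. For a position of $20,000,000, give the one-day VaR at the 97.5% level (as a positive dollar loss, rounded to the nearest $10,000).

$1,280,000

VaR = −μ + z·σ = −(-0.03%) + 1.960 × 3.238% = 6.376%.
On $20,000,000: 0.06376 × $20,000,000 = $1,275,200.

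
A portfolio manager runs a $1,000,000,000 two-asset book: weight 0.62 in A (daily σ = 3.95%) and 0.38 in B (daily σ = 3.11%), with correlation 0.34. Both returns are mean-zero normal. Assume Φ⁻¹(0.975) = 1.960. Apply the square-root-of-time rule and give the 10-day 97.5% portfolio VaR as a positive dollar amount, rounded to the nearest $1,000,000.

$190,000,000

σ_p = √(0.62²·3.95² + 0.38²·3.11² + 2·0.34·0.62·0.38·3.95·3.11) = 3.060%.
σ_{10d} = 3.060% × √10 = 9.677%.
VaR = 1.960 × 9.677% = 18.967%; on $1,000,000,000 that is $189,670,000.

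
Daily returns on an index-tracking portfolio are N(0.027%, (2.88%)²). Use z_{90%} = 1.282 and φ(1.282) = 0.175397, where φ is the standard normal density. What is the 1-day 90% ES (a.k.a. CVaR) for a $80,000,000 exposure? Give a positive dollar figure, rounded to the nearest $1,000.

Tail multiplier: φ(z)/(1−α) = 0.175397 / 0.1 = 1.754.
ES = −(0.027%) + 2.88% × 1.754 = 5.025%.
On $80,000,000: 0.05025 × $80,000,000 = $4,020,000.

$4,020,000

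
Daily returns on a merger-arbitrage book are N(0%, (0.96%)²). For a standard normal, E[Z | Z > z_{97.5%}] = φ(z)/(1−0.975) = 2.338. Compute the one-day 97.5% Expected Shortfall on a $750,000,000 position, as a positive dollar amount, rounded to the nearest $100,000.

$16,800,000

ES = 0.96% × 2.338 = 2.244%.
On $750,000,000: 0.02244 × $750,000,000 = $16,830,000.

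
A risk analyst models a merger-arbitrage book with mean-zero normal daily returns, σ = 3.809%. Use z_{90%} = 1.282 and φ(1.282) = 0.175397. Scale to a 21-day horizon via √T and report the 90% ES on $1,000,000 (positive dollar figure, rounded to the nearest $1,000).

σ_{21d} = 3.809% × √21 = 17.455%.
ES multiplier = φ(z)/(1−α) = 0.175397/0.1 = 1.754.
ES = 17.455% × 1.754 = 30.616%; on $1,000,000: $306,160.

$306,000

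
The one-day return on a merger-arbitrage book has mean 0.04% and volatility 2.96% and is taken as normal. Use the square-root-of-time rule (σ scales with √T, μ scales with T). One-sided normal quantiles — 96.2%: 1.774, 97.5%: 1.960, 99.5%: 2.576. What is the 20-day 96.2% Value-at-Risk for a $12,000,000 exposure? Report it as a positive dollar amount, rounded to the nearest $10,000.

σ_{20d} = 2.96% × √20 = 13.238%; μ_{20d} = 20 × 0.04% = 0.800%.
VaR = −(0.800%) + 1.774 × 13.238% = 22.684%.
On $12,000,000: 0.22684 × $12,000,000 = $2,722,080.

$2,720,000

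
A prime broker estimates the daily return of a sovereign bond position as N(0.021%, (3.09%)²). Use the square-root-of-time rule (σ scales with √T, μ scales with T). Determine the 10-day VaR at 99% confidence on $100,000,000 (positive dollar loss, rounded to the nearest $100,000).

$22,500,000

At 99%, z = 2.326.
σ_{10d} = 3.09% × √10 = 9.771%; μ_{10d} = 10 × 0.021% = 0.210%.
VaR = −(0.210%) + 2.326 × 9.771% = 22.517%.
On $100,000,000: 0.22517 × $100,000,000 = $22,517,000.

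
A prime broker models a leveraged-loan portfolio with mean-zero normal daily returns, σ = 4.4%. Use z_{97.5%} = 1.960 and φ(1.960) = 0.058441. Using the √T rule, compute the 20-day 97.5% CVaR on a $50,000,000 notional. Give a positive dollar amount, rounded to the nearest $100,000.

$23,000,000

σ_{20d} = 4.4% × √20 = 19.677%.
ES multiplier = φ(z)/(1−α) = 0.058441/0.025 = 2.338.
ES = 19.677% × 2.338 = 46.005%; on $50,000,000: $23,002,500.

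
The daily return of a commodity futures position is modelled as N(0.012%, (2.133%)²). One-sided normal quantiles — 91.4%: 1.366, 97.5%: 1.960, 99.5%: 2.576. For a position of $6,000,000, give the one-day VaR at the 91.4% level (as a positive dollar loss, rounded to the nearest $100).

VaR = −μ + z·σ = −(0.012%) + 1.366 × 2.133% = 2.902%.
On $6,000,000: 0.02902 × $6,000,000 = $174,120.

$174,100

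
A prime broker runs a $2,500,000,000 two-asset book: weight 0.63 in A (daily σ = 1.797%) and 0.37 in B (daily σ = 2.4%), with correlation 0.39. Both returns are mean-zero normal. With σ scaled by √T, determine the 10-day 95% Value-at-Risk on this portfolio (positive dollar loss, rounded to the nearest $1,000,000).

σ_p = √(0.63²·1.797² + 0.37²·2.4² + 2·0.39·0.63·0.37·1.797·2.4) = 1.689%.
σ_{10d} = 1.689% × √10 = 5.341%.
z(95%) = 1.645.
VaR = 1.645 × 5.341% = 8.786%; on $2,500,000,000 that is $219,650,000.

$220,000,000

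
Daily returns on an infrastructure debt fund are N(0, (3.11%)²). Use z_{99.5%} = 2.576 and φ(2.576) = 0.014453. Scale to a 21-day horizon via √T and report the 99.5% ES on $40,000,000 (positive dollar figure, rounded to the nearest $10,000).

σ_{21d} = 3.11% × √21 = 14.252%.
ES multiplier = φ(z)/(1−α) = 0.014453/0.005 = 2.891.
ES = 14.252% × 2.891 = 41.203%; on $40,000,000: $16,481,200.

$16,480,000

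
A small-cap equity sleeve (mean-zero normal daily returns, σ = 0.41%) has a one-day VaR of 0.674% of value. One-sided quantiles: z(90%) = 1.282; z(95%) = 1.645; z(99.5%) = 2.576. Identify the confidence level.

95%

Implied z = VaR/σ = 0.674 / 0.41 = 1.644.
This matches z(95%) = 1.645.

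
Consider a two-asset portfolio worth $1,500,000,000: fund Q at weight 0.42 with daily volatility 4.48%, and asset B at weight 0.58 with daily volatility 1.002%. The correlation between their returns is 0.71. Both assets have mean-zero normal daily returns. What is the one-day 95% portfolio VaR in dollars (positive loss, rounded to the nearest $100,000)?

σ_p² = 0.42²·4.48² + 0.58²·1.002² + 2·0.71·0.42·0.58·4.48·1.002 = 5.4310 (%²).
σ_p = √5.4310 = 2.330%.
At 95%, z = 1.645.
VaR = 1.645 × 2.330% = 3.833%; on $1,500,000,000 that is $57,495,000.

$57,500,000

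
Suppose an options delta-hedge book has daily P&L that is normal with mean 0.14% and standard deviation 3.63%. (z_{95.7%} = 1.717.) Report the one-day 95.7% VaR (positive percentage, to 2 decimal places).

6.09%

VaR = −μ + z·σ = −(0.14%) + 1.717 × 3.63% = 6.093%.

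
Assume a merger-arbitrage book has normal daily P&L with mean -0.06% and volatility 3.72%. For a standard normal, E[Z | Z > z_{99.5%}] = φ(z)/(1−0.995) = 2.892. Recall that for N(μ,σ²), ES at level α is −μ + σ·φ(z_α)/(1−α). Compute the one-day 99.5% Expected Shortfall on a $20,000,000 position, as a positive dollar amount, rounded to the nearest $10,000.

$2,160,000

ES = −(-0.06%) + 3.72% × 2.892 = 10.818%.
On $20,000,000: 0.10818 × $20,000,000 = $2,163,600.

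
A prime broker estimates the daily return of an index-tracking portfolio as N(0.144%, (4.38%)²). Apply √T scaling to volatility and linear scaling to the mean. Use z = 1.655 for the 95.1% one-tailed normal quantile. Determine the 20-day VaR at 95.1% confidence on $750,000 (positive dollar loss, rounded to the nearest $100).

$221,500

σ_{20d} = 4.38% × √20 = 19.588%; μ_{20d} = 20 × 0.144% = 2.880%.
VaR = −(2.880%) + 1.655 × 19.588% = 29.538%.
On $750,000: 0.29538 × $750,000 = $221,535.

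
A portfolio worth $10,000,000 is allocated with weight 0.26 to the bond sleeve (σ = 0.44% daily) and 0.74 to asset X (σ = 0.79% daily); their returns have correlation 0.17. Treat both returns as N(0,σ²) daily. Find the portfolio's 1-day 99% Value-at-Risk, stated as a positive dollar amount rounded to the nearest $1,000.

σ_p² = 0.26²·0.44² + 0.74²·0.79² + 2·0.17·0.26·0.74·0.44·0.79 = 0.3776 (%²).
σ_p = √0.3776 = 0.614%.
At 99%, z = 2.326.
VaR = 2.326 × 0.614% = 1.428%; on $10,000,000 that is $142,800.

$143,000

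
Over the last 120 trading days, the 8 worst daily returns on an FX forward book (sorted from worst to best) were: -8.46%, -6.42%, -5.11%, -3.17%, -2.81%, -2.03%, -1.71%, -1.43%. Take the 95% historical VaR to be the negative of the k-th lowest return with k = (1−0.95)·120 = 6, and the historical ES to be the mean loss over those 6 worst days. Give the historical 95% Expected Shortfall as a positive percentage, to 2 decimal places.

The 6 worst returns sum to -28.00%.
ES = −(-28.00%) / 6 = 4.6666…% ≈ 4.67%.

4.67%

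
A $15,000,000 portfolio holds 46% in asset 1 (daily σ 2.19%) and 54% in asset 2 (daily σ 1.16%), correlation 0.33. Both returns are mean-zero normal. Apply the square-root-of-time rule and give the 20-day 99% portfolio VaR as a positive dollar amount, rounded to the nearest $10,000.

$2,110,000

σ_p = √(0.46²·2.19² + 0.54²·1.16² + 2·0.33·0.46·0.54·2.19·1.16) = 1.350%.
σ_{20d} = 1.350% × √20 = 6.037%.
z(99%) = 2.326.
VaR = 2.326 × 6.037% = 14.042%; on $15,000,000 that is $2,106,300.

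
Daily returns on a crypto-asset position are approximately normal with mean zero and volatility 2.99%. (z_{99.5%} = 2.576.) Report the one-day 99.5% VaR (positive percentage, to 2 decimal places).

VaR = z·σ = 2.576 × 2.99% = 7.702%.

7.70%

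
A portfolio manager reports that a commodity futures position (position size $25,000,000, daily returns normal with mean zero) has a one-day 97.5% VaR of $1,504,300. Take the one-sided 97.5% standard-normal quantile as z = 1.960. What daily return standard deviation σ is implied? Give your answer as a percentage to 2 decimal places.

VaR as a fraction: $1,504,300 / $25,000,000 = 6.017%.
σ = VaR / z = 6.017% / 1.960 = 3.070%.

3.07%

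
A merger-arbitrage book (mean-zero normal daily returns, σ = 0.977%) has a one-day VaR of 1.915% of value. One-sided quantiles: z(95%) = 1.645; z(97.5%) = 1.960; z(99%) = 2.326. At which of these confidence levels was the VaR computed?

97.5%

Implied z = VaR/σ = 1.915 / 0.977 = 1.960.
This matches z(97.5%) = 1.960.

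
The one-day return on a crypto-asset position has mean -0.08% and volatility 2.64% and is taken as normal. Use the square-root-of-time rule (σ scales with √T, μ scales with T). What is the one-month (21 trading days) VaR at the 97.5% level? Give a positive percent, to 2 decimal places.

At 97.5%, z = 1.960.
σ_{21d} = 2.64% × √21 = 12.098%; μ_{21d} = 21 × -0.08% = -1.680%.
VaR = −(-1.680%) + 1.960 × 12.098% = 25.392%.

25.39%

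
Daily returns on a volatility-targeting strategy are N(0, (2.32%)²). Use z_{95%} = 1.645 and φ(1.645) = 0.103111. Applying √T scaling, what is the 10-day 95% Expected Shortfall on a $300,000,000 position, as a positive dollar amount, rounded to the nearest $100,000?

$45,400,000

σ_{10d} = 2.32% × √10 = 7.336%.
ES multiplier = φ(z)/(1−α) = 0.103111/0.05 = 2.062.
ES = 7.336% × 2.062 = 15.127%; on $300,000,000: $45,381,000.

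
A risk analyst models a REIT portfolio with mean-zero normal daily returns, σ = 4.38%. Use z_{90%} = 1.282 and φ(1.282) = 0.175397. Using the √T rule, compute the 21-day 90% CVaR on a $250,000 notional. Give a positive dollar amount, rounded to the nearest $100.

σ_{21d} = 4.38% × √21 = 20.072%.
ES multiplier = φ(z)/(1−α) = 0.175397/0.1 = 1.754.
ES = 20.072% × 1.754 = 35.206%; on $250,000: $88,015.

$88,000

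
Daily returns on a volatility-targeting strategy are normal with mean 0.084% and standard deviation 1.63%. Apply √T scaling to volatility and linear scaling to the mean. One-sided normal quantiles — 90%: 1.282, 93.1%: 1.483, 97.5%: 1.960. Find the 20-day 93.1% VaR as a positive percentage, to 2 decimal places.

σ_{20d} = 1.63% × √20 = 7.290%; μ_{20d} = 20 × 0.084% = 1.680%.
VaR = −(1.680%) + 1.483 × 7.290% = 9.131%.

9.13%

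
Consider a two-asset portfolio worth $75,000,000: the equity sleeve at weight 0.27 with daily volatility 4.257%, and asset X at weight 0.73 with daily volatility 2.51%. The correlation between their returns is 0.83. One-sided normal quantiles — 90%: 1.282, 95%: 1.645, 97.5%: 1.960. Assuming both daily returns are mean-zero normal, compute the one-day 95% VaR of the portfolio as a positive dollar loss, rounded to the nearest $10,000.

$3,530,000

σ_p² = 0.27²·4.257² + 0.73²·2.51² + 2·0.83·0.27·0.73·4.257·2.51 = 8.1744 (%²).
σ_p = √8.1744 = 2.859%.
VaR = 1.645 × 2.859% = 4.703%; on $75,000,000 that is $3,527,250.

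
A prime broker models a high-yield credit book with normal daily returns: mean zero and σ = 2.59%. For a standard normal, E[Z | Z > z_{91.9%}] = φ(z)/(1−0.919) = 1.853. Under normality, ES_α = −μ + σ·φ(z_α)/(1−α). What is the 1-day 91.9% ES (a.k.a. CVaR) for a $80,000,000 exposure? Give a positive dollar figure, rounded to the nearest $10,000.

ES = 2.59% × 1.853 = 4.799%.
On $80,000,000: 0.04799 × $80,000,000 = $3,839,200.

$3,840,000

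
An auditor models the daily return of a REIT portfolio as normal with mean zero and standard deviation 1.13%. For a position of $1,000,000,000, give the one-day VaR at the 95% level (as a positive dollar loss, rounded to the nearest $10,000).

$18,590,000

At 95% one-sided, z = 1.645.
VaR = z·σ = 1.645 × 1.13% = 1.859%.
On $1,000,000,000: 0.01859 × $1,000,000,000 = $18,590,000.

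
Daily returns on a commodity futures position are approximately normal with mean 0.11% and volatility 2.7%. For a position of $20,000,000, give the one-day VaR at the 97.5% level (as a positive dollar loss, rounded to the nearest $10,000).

$1,040,000

At 97.5% one-sided, z = 1.960.
VaR = −μ + z·σ = −(0.11%) + 1.960 × 2.7% = 5.182%.
On $20,000,000: 0.05182 × $20,000,000 = $1,036,400.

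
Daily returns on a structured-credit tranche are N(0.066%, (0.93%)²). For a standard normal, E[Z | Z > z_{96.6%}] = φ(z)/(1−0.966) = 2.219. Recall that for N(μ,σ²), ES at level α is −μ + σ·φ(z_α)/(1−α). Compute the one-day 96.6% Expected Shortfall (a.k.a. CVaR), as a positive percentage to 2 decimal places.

2.00%

ES = −(0.066%) + 0.93% × 2.219 = 1.998%.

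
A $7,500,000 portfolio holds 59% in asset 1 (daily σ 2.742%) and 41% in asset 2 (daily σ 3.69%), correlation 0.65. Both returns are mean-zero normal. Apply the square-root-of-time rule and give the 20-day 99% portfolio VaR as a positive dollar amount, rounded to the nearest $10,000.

σ_p = √(0.59²·2.742² + 0.41²·3.69² + 2·0.65·0.59·0.41·2.742·3.69) = 2.844%.
σ_{20d} = 2.844% × √20 = 12.719%.
z(99%) = 2.326.
VaR = 2.326 × 12.719% = 29.584%; on $7,500,000 that is $2,218,800.

$2,220,000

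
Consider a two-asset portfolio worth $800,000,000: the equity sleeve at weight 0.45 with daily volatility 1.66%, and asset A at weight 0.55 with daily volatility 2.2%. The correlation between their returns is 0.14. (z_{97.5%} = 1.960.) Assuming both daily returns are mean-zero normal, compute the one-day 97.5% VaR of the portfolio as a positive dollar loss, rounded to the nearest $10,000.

$23,650,000

σ_p² = 0.45²·1.66² + 0.55²·2.2² + 2·0.14·0.45·0.55·1.66·2.2 = 2.2752 (%²).
σ_p = √2.2752 = 1.508%.
VaR = 1.960 × 1.508% = 2.956%; on $800,000,000 that is $23,648,000.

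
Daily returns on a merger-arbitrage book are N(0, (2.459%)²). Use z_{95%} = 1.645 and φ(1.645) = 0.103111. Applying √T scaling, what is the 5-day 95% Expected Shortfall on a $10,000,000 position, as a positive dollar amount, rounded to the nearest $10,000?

σ_{5d} = 2.459% × √5 = 5.498%.
ES multiplier = φ(z)/(1−α) = 0.103111/0.05 = 2.062.
ES = 5.498% × 2.062 = 11.337%; on $10,000,000: $1,133,700.

$1,130,000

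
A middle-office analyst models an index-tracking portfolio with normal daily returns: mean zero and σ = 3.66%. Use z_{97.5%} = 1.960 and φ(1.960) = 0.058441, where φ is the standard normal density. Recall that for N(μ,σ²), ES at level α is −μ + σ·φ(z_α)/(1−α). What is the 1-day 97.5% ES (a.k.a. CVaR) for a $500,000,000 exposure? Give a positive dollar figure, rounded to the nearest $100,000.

$42,800,000

Tail multiplier: φ(z)/(1−α) = 0.058441 / 0.025 = 2.338.
ES = 3.66% × 2.338 = 8.557%.
On $500,000,000: 0.08557 × $500,000,000 = $42,785,000.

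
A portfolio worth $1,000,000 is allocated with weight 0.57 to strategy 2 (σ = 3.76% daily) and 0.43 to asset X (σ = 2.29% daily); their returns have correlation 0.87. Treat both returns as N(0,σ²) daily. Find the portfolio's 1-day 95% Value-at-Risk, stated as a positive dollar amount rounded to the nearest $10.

σ_p² = 0.57²·3.76² + 0.43²·2.29² + 2·0.87·0.57·0.43·3.76·2.29 = 9.2351 (%²).
σ_p = √9.2351 = 3.039%.
At 95%, z = 1.645.
VaR = 1.645 × 3.039% = 4.999%; on $1,000,000 that is $49,990.

$49,990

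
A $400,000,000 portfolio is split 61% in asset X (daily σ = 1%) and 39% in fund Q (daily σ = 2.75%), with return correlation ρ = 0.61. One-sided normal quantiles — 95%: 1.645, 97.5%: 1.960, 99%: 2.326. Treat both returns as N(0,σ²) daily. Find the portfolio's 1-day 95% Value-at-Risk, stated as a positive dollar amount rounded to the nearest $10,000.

σ_p² = 0.61²·1² + 0.39²·2.75² + 2·0.61·0.61·0.39·1·2.75 = 2.3205 (%²).
σ_p = √2.3205 = 1.523%.
VaR = 1.645 × 1.523% = 2.505%; on $400,000,000 that is $10,020,000.

$10,020,000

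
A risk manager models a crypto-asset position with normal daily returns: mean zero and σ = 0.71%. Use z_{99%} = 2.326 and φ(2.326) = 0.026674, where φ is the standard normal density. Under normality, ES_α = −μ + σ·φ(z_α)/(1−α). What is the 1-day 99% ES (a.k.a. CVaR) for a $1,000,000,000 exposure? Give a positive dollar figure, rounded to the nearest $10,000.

Tail multiplier: φ(z)/(1−α) = 0.026674 / 0.01 = 2.667.
ES = 0.71% × 2.667 = 1.894%.
On $1,000,000,000: 0.01894 × $1,000,000,000 = $18,940,000.

$18,940,000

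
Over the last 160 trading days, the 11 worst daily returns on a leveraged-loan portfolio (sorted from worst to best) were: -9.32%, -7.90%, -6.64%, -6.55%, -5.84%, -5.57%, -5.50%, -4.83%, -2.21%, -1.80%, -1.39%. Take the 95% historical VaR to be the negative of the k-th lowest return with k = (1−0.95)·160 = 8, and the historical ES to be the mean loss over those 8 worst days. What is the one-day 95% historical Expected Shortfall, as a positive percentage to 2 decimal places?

6.52%

The 8 worst returns sum to -52.15%.
ES = −(-52.15%) / 8 = 6.51875% ≈ 6.52%.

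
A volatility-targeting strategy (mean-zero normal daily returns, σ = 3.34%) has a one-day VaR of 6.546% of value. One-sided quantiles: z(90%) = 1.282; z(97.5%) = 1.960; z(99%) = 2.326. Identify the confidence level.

97.5%

Implied z = VaR/σ = 6.546 / 3.34 = 1.960.
This matches z(97.5%) = 1.960.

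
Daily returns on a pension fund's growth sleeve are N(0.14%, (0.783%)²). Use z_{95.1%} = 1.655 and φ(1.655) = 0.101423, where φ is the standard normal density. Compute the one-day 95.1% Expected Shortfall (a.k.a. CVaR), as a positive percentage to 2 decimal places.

1.48%

Tail multiplier: φ(z)/(1−α) = 0.101423 / 0.049 = 2.070.
ES = −(0.14%) + 0.783% × 2.070 = 1.481%.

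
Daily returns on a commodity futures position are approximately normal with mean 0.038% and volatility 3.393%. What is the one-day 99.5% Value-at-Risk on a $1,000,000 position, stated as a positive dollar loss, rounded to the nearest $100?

At 99.5% one-sided, z = 2.576.
VaR = −μ + z·σ = −(0.038%) + 2.576 × 3.393% = 8.702%.
On $1,000,000: 0.08702 × $1,000,000 = $87,020.

$87,000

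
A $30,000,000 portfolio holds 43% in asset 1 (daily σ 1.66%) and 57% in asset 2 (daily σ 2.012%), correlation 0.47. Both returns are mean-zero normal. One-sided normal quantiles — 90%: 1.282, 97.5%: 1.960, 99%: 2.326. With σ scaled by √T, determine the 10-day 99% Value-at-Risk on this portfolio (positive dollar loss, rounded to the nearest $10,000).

σ_p = √(0.43²·1.66² + 0.57²·2.012² + 2·0.47·0.43·0.57·1.66·2.012) = 1.611%.
σ_{10d} = 1.611% × √10 = 5.094%.
VaR = 2.326 × 5.094% = 11.849%; on $30,000,000 that is $3,554,700.

$3,550,000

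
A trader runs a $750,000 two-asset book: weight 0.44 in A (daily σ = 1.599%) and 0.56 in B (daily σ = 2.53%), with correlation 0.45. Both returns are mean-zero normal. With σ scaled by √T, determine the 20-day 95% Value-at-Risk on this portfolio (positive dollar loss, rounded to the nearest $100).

$101,700

σ_p = √(0.44²·1.599² + 0.56²·2.53² + 2·0.45·0.44·0.56·1.599·2.53) = 1.844%.
σ_{20d} = 1.844% × √20 = 8.247%.
z(95%) = 1.645.
VaR = 1.645 × 8.247% = 13.566%; on $750,000 that is $101,745.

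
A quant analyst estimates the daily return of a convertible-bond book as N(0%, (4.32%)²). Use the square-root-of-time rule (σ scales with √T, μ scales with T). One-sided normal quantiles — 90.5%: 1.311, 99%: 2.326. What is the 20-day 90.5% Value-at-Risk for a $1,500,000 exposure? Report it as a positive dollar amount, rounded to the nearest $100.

$379,900

σ_{20d} = 4.32% × √20 = 19.320%.
VaR = 1.311 × 19.320% = 25.329%.
On $1,500,000: 0.25329 × $1,500,000 = $379,935.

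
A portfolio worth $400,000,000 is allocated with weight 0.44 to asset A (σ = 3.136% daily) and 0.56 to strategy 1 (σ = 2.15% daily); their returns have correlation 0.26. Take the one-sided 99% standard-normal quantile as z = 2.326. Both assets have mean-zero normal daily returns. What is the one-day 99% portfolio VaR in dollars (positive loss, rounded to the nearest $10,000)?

$19,110,000

σ_p² = 0.44²·3.136² + 0.56²·2.15² + 2·0.26·0.44·0.56·3.136·2.15 = 4.2175 (%²).
σ_p = √4.2175 = 2.054%.
VaR = 2.326 × 2.054% = 4.778%; on $400,000,000 that is $19,112,000.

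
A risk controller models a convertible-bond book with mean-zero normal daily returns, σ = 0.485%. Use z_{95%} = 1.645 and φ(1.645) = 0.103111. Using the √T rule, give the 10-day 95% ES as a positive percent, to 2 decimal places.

σ_{10d} = 0.485% × √10 = 1.534%.
ES multiplier = φ(z)/(1−α) = 0.103111/0.05 = 2.062.
ES = 1.534% × 2.062 = 3.163%.

3.16%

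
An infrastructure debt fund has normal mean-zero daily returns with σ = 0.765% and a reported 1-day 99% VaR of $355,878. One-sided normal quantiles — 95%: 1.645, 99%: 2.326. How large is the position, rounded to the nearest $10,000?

$20,000,000

VaR as a fraction of value: z·σ = 2.326 × 0.765% = 1.77939%.
Position = $355,878 / 0.0177939 = $20,000,000.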